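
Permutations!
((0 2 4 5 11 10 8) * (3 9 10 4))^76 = (0 10 3)(2 8 9)(4 5 11)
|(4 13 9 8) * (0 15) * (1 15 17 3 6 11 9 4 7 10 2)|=12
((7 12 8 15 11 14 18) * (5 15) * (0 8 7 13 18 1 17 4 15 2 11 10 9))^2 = (18)(0 5 11 1 4 10)(2 14 17 15 9 8)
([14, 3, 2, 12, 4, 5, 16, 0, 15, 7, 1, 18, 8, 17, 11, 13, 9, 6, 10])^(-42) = [3, 17, 2, 6, 4, 5, 11, 1, 9, 10, 13, 8, 16, 0, 12, 7, 18, 14, 15]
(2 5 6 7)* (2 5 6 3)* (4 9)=(2 6 7 5 3)(4 9)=[0, 1, 6, 2, 9, 3, 7, 5, 8, 4]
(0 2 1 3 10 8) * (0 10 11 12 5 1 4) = (0 2 4)(1 3 11 12 5)(8 10) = [2, 3, 4, 11, 0, 1, 6, 7, 10, 9, 8, 12, 5]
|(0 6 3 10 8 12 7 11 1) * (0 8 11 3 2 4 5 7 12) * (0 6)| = 10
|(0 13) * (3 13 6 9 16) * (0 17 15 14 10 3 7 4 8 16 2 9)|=|(0 6)(2 9)(3 13 17 15 14 10)(4 8 16 7)|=12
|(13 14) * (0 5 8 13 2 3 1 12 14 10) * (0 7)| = |(0 5 8 13 10 7)(1 12 14 2 3)| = 30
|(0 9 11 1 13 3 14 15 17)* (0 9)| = 8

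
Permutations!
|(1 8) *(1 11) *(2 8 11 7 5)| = |(1 11)(2 8 7 5)| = 4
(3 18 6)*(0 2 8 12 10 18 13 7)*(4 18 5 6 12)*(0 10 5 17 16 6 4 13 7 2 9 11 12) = [9, 1, 8, 7, 18, 4, 3, 10, 13, 11, 17, 12, 5, 2, 14, 15, 6, 16, 0] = (0 9 11 12 5 4 18)(2 8 13)(3 7 10 17 16 6)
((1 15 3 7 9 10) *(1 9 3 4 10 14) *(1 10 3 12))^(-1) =((1 15 4 3 7 12)(9 14 10))^(-1) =(1 12 7 3 4 15)(9 10 14)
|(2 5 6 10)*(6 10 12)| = 6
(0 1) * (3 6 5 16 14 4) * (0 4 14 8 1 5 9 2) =(0 5 16 8 1 4 3 6 9 2) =[5, 4, 0, 6, 3, 16, 9, 7, 1, 2, 10, 11, 12, 13, 14, 15, 8]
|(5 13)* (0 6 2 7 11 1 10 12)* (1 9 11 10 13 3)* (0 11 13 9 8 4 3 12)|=45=|(0 6 2 7 10)(1 9 13 5 12 11 8 4 3)|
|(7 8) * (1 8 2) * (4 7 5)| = 6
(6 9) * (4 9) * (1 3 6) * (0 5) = (0 5)(1 3 6 4 9) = [5, 3, 2, 6, 9, 0, 4, 7, 8, 1]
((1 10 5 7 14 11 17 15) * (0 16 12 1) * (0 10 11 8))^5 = (0 17 14 1 5 16 15 8 11 7 12 10)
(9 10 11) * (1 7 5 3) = (1 7 5 3)(9 10 11) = [0, 7, 2, 1, 4, 3, 6, 5, 8, 10, 11, 9]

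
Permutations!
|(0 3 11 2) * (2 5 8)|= 6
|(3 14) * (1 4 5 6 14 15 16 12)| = 9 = |(1 4 5 6 14 3 15 16 12)|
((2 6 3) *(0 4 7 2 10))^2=((0 4 7 2 6 3 10))^2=(0 7 6 10 4 2 3)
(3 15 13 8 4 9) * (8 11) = (3 15 13 11 8 4 9) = [0, 1, 2, 15, 9, 5, 6, 7, 4, 3, 10, 8, 12, 11, 14, 13]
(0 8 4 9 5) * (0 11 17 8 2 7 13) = (0 2 7 13)(4 9 5 11 17 8) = [2, 1, 7, 3, 9, 11, 6, 13, 4, 5, 10, 17, 12, 0, 14, 15, 16, 8]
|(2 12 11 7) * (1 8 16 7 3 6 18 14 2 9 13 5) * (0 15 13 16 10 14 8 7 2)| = |(0 15 13 5 1 7 9 16 2 12 11 3 6 18 8 10 14)| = 17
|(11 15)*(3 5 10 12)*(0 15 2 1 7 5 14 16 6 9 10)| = 7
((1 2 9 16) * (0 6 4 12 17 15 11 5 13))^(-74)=((0 6 4 12 17 15 11 5 13)(1 2 9 16))^(-74)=(0 5 15 12 6 13 11 17 4)(1 9)(2 16)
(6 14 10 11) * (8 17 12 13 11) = (6 14 10 8 17 12 13 11) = [0, 1, 2, 3, 4, 5, 14, 7, 17, 9, 8, 6, 13, 11, 10, 15, 16, 12]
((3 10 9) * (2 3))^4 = ((2 3 10 9))^4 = (10)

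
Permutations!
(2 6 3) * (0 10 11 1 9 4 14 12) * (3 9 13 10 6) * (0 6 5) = (0 5)(1 13 10 11)(2 3)(4 14 12 6 9) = [5, 13, 3, 2, 14, 0, 9, 7, 8, 4, 11, 1, 6, 10, 12]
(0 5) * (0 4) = (0 5 4) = [5, 1, 2, 3, 0, 4]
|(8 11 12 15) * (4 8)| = |(4 8 11 12 15)| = 5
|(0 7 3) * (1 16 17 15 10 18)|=6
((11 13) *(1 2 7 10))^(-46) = ((1 2 7 10)(11 13))^(-46) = (13)(1 7)(2 10)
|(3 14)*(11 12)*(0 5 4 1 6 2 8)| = |(0 5 4 1 6 2 8)(3 14)(11 12)| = 14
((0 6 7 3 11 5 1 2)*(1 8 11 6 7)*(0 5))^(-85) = ((0 7 3 6 1 2 5 8 11))^(-85) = (0 2 7 5 3 8 6 11 1)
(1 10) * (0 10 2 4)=(0 10 1 2 4)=[10, 2, 4, 3, 0, 5, 6, 7, 8, 9, 1]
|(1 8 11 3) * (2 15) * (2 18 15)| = |(1 8 11 3)(15 18)| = 4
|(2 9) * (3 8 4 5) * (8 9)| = |(2 8 4 5 3 9)| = 6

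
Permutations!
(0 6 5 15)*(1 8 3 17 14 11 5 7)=(0 6 7 1 8 3 17 14 11 5 15)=[6, 8, 2, 17, 4, 15, 7, 1, 3, 9, 10, 5, 12, 13, 11, 0, 16, 14]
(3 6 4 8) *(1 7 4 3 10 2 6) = [0, 7, 6, 1, 8, 5, 3, 4, 10, 9, 2] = (1 7 4 8 10 2 6 3)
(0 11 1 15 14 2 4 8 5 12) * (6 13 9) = (0 11 1 15 14 2 4 8 5 12)(6 13 9) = [11, 15, 4, 3, 8, 12, 13, 7, 5, 6, 10, 1, 0, 9, 2, 14]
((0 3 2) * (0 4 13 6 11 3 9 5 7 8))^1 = (0 9 5 7 8)(2 4 13 6 11 3)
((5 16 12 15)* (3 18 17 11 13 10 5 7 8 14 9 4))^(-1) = (3 4 9 14 8 7 15 12 16 5 10 13 11 17 18)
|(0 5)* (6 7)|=|(0 5)(6 7)|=2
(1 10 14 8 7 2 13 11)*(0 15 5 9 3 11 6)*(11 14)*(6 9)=[15, 10, 13, 14, 4, 6, 0, 2, 7, 3, 11, 1, 12, 9, 8, 5]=(0 15 5 6)(1 10 11)(2 13 9 3 14 8 7)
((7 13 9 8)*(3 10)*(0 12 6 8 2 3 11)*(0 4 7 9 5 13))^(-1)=((0 12 6 8 9 2 3 10 11 4 7)(5 13))^(-1)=(0 7 4 11 10 3 2 9 8 6 12)(5 13)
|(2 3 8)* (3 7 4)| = 5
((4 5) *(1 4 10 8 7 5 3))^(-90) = (5 8)(7 10)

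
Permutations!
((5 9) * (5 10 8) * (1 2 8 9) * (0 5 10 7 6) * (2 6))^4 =((0 5 1 6)(2 8 10 9 7))^4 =(2 7 9 10 8)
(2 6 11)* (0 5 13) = [5, 1, 6, 3, 4, 13, 11, 7, 8, 9, 10, 2, 12, 0] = (0 5 13)(2 6 11)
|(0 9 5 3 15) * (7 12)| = |(0 9 5 3 15)(7 12)| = 10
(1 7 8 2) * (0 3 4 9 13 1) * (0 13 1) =[3, 7, 13, 4, 9, 5, 6, 8, 2, 1, 10, 11, 12, 0] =(0 3 4 9 1 7 8 2 13)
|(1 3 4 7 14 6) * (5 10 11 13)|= |(1 3 4 7 14 6)(5 10 11 13)|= 12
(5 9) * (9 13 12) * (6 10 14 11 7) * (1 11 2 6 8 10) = (1 11 7 8 10 14 2 6)(5 13 12 9) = [0, 11, 6, 3, 4, 13, 1, 8, 10, 5, 14, 7, 9, 12, 2]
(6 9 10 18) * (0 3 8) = (0 3 8)(6 9 10 18) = [3, 1, 2, 8, 4, 5, 9, 7, 0, 10, 18, 11, 12, 13, 14, 15, 16, 17, 6]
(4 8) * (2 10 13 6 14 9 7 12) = (2 10 13 6 14 9 7 12)(4 8) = [0, 1, 10, 3, 8, 5, 14, 12, 4, 7, 13, 11, 2, 6, 9]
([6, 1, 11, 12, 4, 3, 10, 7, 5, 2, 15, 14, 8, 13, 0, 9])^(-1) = [14, 1, 9, 5, 4, 8, 0, 7, 12, 15, 6, 2, 3, 13, 11, 10]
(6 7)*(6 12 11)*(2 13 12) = [0, 1, 13, 3, 4, 5, 7, 2, 8, 9, 10, 6, 11, 12] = (2 13 12 11 6 7)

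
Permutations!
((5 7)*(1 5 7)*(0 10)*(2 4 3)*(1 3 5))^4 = (10)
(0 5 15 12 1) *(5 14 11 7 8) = (0 14 11 7 8 5 15 12 1) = [14, 0, 2, 3, 4, 15, 6, 8, 5, 9, 10, 7, 1, 13, 11, 12]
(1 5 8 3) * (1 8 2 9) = (1 5 2 9)(3 8) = [0, 5, 9, 8, 4, 2, 6, 7, 3, 1]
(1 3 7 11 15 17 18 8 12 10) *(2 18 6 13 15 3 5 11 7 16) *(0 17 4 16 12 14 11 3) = (0 17 6 13 15 4 16 2 18 8 14 11)(1 5 3 12 10) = [17, 5, 18, 12, 16, 3, 13, 7, 14, 9, 1, 0, 10, 15, 11, 4, 2, 6, 8]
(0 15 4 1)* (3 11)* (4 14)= (0 15 14 4 1)(3 11)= [15, 0, 2, 11, 1, 5, 6, 7, 8, 9, 10, 3, 12, 13, 4, 14]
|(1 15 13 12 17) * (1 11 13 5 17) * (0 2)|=|(0 2)(1 15 5 17 11 13 12)|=14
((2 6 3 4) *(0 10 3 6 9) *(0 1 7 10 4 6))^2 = (0 2 1 10 6 4 9 7 3)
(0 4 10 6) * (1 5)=(0 4 10 6)(1 5)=[4, 5, 2, 3, 10, 1, 0, 7, 8, 9, 6]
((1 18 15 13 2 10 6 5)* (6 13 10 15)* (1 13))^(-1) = (1 10 15 2 13 5 6 18)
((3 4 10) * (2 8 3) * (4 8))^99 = (10)(3 8)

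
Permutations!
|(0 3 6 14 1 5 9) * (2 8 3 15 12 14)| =28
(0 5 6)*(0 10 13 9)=(0 5 6 10 13 9)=[5, 1, 2, 3, 4, 6, 10, 7, 8, 0, 13, 11, 12, 9]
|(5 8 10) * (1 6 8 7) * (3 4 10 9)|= |(1 6 8 9 3 4 10 5 7)|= 9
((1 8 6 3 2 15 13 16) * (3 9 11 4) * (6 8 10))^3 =(1 9 3 13 10 11 2 16 6 4 15)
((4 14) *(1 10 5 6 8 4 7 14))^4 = (14)(1 8 5)(4 6 10) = ((1 10 5 6 8 4)(7 14))^4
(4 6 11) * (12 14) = [0, 1, 2, 3, 6, 5, 11, 7, 8, 9, 10, 4, 14, 13, 12] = (4 6 11)(12 14)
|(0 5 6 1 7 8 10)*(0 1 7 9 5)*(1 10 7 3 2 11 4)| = |(1 9 5 6 3 2 11 4)(7 8)| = 8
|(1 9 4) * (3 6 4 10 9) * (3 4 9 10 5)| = |(10)(1 4)(3 6 9 5)| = 4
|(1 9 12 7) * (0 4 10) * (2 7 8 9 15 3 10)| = 24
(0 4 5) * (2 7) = (0 4 5)(2 7) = [4, 1, 7, 3, 5, 0, 6, 2]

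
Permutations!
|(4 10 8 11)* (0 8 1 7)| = |(0 8 11 4 10 1 7)| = 7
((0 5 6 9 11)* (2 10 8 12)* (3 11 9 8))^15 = ((0 5 6 8 12 2 10 3 11))^15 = (0 10 8)(2 6 11)(3 12 5)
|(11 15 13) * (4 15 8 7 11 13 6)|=3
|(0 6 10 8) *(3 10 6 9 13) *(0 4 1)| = 8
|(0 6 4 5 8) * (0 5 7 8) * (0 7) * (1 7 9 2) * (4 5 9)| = 20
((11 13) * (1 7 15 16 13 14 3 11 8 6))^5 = ((1 7 15 16 13 8 6)(3 11 14))^5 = (1 8 16 7 6 13 15)(3 14 11)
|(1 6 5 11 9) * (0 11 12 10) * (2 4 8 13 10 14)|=13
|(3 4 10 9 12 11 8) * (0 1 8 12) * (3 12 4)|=|(0 1 8 12 11 4 10 9)|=8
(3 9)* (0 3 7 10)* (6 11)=(0 3 9 7 10)(6 11)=[3, 1, 2, 9, 4, 5, 11, 10, 8, 7, 0, 6]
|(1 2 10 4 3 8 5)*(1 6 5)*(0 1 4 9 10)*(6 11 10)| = 15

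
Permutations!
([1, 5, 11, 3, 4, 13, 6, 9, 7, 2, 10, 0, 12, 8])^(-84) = [9, 2, 8, 3, 4, 11, 6, 5, 1, 13, 10, 7, 12, 0]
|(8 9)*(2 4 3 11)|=4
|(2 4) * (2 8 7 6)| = |(2 4 8 7 6)| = 5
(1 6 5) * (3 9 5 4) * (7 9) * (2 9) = (1 6 4 3 7 2 9 5) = [0, 6, 9, 7, 3, 1, 4, 2, 8, 5]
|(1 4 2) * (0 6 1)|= 5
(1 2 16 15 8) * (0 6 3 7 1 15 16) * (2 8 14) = (16)(0 6 3 7 1 8 15 14 2) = [6, 8, 0, 7, 4, 5, 3, 1, 15, 9, 10, 11, 12, 13, 2, 14, 16]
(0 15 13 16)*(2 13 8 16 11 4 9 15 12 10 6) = [12, 1, 13, 3, 9, 5, 2, 7, 16, 15, 6, 4, 10, 11, 14, 8, 0] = (0 12 10 6 2 13 11 4 9 15 8 16)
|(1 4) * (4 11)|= |(1 11 4)|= 3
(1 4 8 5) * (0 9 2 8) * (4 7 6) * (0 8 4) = (0 9 2 4 8 5 1 7 6) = [9, 7, 4, 3, 8, 1, 0, 6, 5, 2]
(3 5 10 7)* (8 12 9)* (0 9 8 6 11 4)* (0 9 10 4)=(0 10 7 3 5 4 9 6 11)(8 12)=[10, 1, 2, 5, 9, 4, 11, 3, 12, 6, 7, 0, 8]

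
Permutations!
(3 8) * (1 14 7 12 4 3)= [0, 14, 2, 8, 3, 5, 6, 12, 1, 9, 10, 11, 4, 13, 7]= (1 14 7 12 4 3 8)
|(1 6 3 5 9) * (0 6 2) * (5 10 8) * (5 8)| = |(0 6 3 10 5 9 1 2)| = 8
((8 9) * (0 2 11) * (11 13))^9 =(0 2 13 11)(8 9)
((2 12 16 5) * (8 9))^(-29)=(2 5 16 12)(8 9)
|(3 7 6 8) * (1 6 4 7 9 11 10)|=|(1 6 8 3 9 11 10)(4 7)|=14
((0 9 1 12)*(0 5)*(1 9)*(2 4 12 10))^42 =((0 1 10 2 4 12 5))^42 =(12)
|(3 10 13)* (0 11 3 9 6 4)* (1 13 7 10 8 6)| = |(0 11 3 8 6 4)(1 13 9)(7 10)| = 6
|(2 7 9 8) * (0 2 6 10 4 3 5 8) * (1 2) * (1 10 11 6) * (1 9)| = |(0 10 4 3 5 8 9)(1 2 7)(6 11)| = 42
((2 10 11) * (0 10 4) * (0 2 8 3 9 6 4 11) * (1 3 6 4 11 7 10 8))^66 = ((0 8 6 11 1 3 9 4 2 7 10))^66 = (11)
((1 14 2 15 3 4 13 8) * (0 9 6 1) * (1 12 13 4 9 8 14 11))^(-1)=(0 8)(1 11)(2 14 13 12 6 9 3 15)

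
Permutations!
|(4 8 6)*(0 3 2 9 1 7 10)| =|(0 3 2 9 1 7 10)(4 8 6)| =21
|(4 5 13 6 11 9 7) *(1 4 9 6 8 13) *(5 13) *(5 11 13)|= |(1 4 5)(6 13 8 11)(7 9)|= 12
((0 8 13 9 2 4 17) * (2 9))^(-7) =((0 8 13 2 4 17))^(-7) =(0 17 4 2 13 8)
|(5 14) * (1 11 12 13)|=|(1 11 12 13)(5 14)|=4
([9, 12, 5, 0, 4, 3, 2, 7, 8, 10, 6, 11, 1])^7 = [0, 12, 2, 3, 4, 5, 6, 7, 8, 9, 10, 11, 1]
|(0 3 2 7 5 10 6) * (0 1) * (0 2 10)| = 8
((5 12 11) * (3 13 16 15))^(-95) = (3 13 16 15)(5 12 11)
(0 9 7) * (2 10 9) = [2, 1, 10, 3, 4, 5, 6, 0, 8, 7, 9] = (0 2 10 9 7)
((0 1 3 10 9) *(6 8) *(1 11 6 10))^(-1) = (0 9 10 8 6 11)(1 3)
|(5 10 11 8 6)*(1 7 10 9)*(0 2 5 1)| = 12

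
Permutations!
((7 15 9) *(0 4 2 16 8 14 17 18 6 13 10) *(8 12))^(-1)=(0 10 13 6 18 17 14 8 12 16 2 4)(7 9 15)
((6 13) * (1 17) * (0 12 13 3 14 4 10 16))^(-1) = (0 16 10 4 14 3 6 13 12)(1 17)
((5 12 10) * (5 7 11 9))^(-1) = (5 9 11 7 10 12)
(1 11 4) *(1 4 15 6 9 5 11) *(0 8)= (0 8)(5 11 15 6 9)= [8, 1, 2, 3, 4, 11, 9, 7, 0, 5, 10, 15, 12, 13, 14, 6]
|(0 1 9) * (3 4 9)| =|(0 1 3 4 9)| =5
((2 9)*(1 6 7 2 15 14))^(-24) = ((1 6 7 2 9 15 14))^(-24) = (1 9 6 15 7 14 2)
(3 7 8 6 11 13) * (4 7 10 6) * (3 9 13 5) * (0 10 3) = [10, 1, 2, 3, 7, 0, 11, 8, 4, 13, 6, 5, 12, 9] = (0 10 6 11 5)(4 7 8)(9 13)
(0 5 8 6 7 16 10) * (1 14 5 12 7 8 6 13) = (0 12 7 16 10)(1 14 5 6 8 13) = [12, 14, 2, 3, 4, 6, 8, 16, 13, 9, 0, 11, 7, 1, 5, 15, 10]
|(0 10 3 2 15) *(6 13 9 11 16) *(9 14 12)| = 35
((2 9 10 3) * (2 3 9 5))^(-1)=(2 5)(9 10)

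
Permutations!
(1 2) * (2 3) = [0, 3, 1, 2] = (1 3 2)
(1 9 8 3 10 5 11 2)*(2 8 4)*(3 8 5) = (1 9 4 2)(3 10)(5 11) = [0, 9, 1, 10, 2, 11, 6, 7, 8, 4, 3, 5]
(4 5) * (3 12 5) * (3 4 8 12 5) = (3 5 8 12) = [0, 1, 2, 5, 4, 8, 6, 7, 12, 9, 10, 11, 3]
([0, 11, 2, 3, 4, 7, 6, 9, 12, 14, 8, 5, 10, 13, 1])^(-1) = (1 14 9 7 5 11)(8 10 12)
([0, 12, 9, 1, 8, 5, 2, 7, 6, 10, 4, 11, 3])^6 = [0, 1, 2, 3, 4, 5, 6, 7, 8, 9, 10, 11, 12]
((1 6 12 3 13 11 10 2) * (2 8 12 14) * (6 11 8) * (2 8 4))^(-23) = (1 2 4 13 3 12 8 14 6 10 11)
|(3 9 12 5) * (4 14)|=4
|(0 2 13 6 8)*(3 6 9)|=7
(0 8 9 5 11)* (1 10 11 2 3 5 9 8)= [1, 10, 3, 5, 4, 2, 6, 7, 8, 9, 11, 0]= (0 1 10 11)(2 3 5)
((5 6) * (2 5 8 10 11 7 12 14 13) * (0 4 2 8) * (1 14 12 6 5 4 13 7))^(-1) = ((0 13 8 10 11 1 14 7 6)(2 4))^(-1) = (0 6 7 14 1 11 10 8 13)(2 4)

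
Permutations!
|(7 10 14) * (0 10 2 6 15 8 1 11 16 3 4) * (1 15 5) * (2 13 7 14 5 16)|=10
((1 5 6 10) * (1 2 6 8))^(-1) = (1 8 5)(2 10 6)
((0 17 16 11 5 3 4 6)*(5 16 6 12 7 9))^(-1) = (0 6 17)(3 5 9 7 12 4)(11 16)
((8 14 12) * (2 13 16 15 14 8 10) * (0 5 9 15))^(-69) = (0 5 9 15 14 12 10 2 13 16)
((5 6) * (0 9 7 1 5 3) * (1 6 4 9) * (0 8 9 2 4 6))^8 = (9)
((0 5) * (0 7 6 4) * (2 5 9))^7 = (9)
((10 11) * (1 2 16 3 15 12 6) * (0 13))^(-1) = ((0 13)(1 2 16 3 15 12 6)(10 11))^(-1) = (0 13)(1 6 12 15 3 16 2)(10 11)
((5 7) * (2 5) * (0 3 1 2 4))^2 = (0 1 5 4 3 2 7)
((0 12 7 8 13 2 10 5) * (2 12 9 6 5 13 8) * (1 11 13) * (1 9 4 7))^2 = (0 7 10 6)(1 13)(2 9 5 4)(11 12)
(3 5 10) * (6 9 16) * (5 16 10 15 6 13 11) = [0, 1, 2, 16, 4, 15, 9, 7, 8, 10, 3, 5, 12, 11, 14, 6, 13] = (3 16 13 11 5 15 6 9 10)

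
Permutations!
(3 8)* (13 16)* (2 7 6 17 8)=(2 7 6 17 8 3)(13 16)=[0, 1, 7, 2, 4, 5, 17, 6, 3, 9, 10, 11, 12, 16, 14, 15, 13, 8]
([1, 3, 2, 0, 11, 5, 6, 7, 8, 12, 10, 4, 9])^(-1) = [3, 0, 2, 1, 11, 5, 6, 7, 8, 12, 10, 4, 9]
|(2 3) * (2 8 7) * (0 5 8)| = 6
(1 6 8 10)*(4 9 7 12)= (1 6 8 10)(4 9 7 12)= [0, 6, 2, 3, 9, 5, 8, 12, 10, 7, 1, 11, 4]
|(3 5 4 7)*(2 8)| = |(2 8)(3 5 4 7)| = 4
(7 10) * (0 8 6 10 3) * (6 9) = (0 8 9 6 10 7 3) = [8, 1, 2, 0, 4, 5, 10, 3, 9, 6, 7]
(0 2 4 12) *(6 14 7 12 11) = (0 2 4 11 6 14 7 12) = [2, 1, 4, 3, 11, 5, 14, 12, 8, 9, 10, 6, 0, 13, 7]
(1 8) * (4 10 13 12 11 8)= [0, 4, 2, 3, 10, 5, 6, 7, 1, 9, 13, 8, 11, 12]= (1 4 10 13 12 11 8)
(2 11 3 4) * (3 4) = (2 11 4) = [0, 1, 11, 3, 2, 5, 6, 7, 8, 9, 10, 4]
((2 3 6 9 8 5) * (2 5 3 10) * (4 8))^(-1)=((2 10)(3 6 9 4 8))^(-1)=(2 10)(3 8 4 9 6)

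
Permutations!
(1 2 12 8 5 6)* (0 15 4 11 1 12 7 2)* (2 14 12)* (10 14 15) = (0 10 14 12 8 5 6 2 7 15 4 11 1) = [10, 0, 7, 3, 11, 6, 2, 15, 5, 9, 14, 1, 8, 13, 12, 4]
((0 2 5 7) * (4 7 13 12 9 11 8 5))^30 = (13)(0 4)(2 7)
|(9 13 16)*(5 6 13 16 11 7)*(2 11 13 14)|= |(2 11 7 5 6 14)(9 16)|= 6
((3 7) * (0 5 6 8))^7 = (0 8 6 5)(3 7)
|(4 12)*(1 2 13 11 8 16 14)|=|(1 2 13 11 8 16 14)(4 12)|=14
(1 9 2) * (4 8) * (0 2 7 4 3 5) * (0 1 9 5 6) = [2, 5, 9, 6, 8, 1, 0, 4, 3, 7] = (0 2 9 7 4 8 3 6)(1 5)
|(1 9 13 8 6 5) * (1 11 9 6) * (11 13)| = 10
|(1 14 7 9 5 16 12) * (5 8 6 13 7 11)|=|(1 14 11 5 16 12)(6 13 7 9 8)|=30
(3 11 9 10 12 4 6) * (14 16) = (3 11 9 10 12 4 6)(14 16) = [0, 1, 2, 11, 6, 5, 3, 7, 8, 10, 12, 9, 4, 13, 16, 15, 14]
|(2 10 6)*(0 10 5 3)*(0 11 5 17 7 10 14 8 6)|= 24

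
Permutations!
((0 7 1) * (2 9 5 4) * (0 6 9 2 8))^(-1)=((0 7 1 6 9 5 4 8))^(-1)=(0 8 4 5 9 6 1 7)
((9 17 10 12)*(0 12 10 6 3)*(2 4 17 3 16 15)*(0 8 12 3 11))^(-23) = (0 3 8 12 9 11)(2 4 17 6 16 15)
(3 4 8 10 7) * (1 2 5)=[0, 2, 5, 4, 8, 1, 6, 3, 10, 9, 7]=(1 2 5)(3 4 8 10 7)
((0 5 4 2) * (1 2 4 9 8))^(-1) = (0 2 1 8 9 5)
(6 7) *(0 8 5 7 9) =[8, 1, 2, 3, 4, 7, 9, 6, 5, 0] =(0 8 5 7 6 9)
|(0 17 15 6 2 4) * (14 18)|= |(0 17 15 6 2 4)(14 18)|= 6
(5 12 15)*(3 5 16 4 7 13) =(3 5 12 15 16 4 7 13) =[0, 1, 2, 5, 7, 12, 6, 13, 8, 9, 10, 11, 15, 3, 14, 16, 4]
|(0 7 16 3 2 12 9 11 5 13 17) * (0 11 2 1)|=|(0 7 16 3 1)(2 12 9)(5 13 17 11)|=60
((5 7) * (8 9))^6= (9)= ((5 7)(8 9))^6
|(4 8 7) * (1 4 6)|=|(1 4 8 7 6)|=5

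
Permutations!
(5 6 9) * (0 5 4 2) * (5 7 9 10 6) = (0 7 9 4 2)(6 10) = [7, 1, 0, 3, 2, 5, 10, 9, 8, 4, 6]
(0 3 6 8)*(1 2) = (0 3 6 8)(1 2) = [3, 2, 1, 6, 4, 5, 8, 7, 0]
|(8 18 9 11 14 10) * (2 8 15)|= 8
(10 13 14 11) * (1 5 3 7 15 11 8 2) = (1 5 3 7 15 11 10 13 14 8 2) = [0, 5, 1, 7, 4, 3, 6, 15, 2, 9, 13, 10, 12, 14, 8, 11]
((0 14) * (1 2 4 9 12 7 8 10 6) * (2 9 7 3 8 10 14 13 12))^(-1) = (0 14 8 3 12 13)(1 6 10 7 4 2 9)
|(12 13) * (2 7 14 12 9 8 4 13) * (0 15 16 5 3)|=20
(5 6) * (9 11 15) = (5 6)(9 11 15) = [0, 1, 2, 3, 4, 6, 5, 7, 8, 11, 10, 15, 12, 13, 14, 9]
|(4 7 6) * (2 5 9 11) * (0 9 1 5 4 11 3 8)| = 20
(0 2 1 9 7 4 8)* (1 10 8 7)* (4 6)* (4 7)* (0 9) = (0 2 10 8 9 1)(6 7) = [2, 0, 10, 3, 4, 5, 7, 6, 9, 1, 8]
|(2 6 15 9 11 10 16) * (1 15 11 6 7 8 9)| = |(1 15)(2 7 8 9 6 11 10 16)| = 8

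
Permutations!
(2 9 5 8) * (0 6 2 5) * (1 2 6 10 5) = (0 10 5 8 1 2 9) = [10, 2, 9, 3, 4, 8, 6, 7, 1, 0, 5]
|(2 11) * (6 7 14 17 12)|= |(2 11)(6 7 14 17 12)|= 10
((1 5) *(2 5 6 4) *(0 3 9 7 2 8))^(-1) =((0 3 9 7 2 5 1 6 4 8))^(-1) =(0 8 4 6 1 5 2 7 9 3)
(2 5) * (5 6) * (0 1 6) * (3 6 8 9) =[1, 8, 0, 6, 4, 2, 5, 7, 9, 3] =(0 1 8 9 3 6 5 2)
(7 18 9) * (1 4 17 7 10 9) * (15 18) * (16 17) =[0, 4, 2, 3, 16, 5, 6, 15, 8, 10, 9, 11, 12, 13, 14, 18, 17, 7, 1] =(1 4 16 17 7 15 18)(9 10)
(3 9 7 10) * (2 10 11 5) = (2 10 3 9 7 11 5) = [0, 1, 10, 9, 4, 2, 6, 11, 8, 7, 3, 5]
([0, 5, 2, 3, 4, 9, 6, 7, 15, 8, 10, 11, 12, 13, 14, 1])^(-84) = (1 5 9 8 15)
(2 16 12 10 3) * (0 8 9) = (0 8 9)(2 16 12 10 3) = [8, 1, 16, 2, 4, 5, 6, 7, 9, 0, 3, 11, 10, 13, 14, 15, 12]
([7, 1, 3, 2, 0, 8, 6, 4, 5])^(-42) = (8)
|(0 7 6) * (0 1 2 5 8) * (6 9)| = 8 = |(0 7 9 6 1 2 5 8)|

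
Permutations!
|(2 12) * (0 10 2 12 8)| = 4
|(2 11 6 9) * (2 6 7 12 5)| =|(2 11 7 12 5)(6 9)| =10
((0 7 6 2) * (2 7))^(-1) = ((0 2)(6 7))^(-1) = (0 2)(6 7)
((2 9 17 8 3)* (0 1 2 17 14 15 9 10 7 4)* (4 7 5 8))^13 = ((0 1 2 10 5 8 3 17 4)(9 14 15))^13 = (0 5 4 10 17 2 3 1 8)(9 14 15)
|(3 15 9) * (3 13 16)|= 5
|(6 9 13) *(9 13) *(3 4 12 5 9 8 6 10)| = 9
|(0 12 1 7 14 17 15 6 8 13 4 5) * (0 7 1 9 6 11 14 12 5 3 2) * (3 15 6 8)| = 15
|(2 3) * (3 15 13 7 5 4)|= |(2 15 13 7 5 4 3)|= 7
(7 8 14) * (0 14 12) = [14, 1, 2, 3, 4, 5, 6, 8, 12, 9, 10, 11, 0, 13, 7] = (0 14 7 8 12)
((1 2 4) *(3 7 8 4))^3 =(1 7)(2 8)(3 4)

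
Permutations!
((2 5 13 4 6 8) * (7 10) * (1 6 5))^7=(1 2 8 6)(4 5 13)(7 10)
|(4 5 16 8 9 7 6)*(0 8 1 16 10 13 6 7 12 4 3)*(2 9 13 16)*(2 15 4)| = |(0 8 13 6 3)(1 15 4 5 10 16)(2 9 12)| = 30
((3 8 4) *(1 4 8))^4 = ((8)(1 4 3))^4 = (8)(1 4 3)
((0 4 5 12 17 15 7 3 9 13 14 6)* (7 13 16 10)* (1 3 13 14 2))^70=(0 14 17 5)(1 13 10 9)(2 7 16 3)(4 6 15 12)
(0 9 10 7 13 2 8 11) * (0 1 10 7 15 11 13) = (0 9 7)(1 10 15 11)(2 8 13) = [9, 10, 8, 3, 4, 5, 6, 0, 13, 7, 15, 1, 12, 2, 14, 11]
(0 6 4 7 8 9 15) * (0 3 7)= (0 6 4)(3 7 8 9 15)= [6, 1, 2, 7, 0, 5, 4, 8, 9, 15, 10, 11, 12, 13, 14, 3]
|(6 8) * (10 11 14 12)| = |(6 8)(10 11 14 12)| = 4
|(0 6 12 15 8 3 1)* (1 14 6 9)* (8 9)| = |(0 8 3 14 6 12 15 9 1)| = 9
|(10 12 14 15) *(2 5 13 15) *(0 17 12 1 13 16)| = |(0 17 12 14 2 5 16)(1 13 15 10)| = 28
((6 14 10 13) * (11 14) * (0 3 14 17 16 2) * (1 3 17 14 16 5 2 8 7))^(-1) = ((0 17 5 2)(1 3 16 8 7)(6 11 14 10 13))^(-1) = (0 2 5 17)(1 7 8 16 3)(6 13 10 14 11)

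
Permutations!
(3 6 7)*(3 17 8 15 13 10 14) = [0, 1, 2, 6, 4, 5, 7, 17, 15, 9, 14, 11, 12, 10, 3, 13, 16, 8] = (3 6 7 17 8 15 13 10 14)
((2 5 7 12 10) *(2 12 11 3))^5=(10 12)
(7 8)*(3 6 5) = (3 6 5)(7 8) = [0, 1, 2, 6, 4, 3, 5, 8, 7]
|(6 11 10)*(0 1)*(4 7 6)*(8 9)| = |(0 1)(4 7 6 11 10)(8 9)| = 10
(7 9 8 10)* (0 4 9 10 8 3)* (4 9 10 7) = (0 9 3)(4 10) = [9, 1, 2, 0, 10, 5, 6, 7, 8, 3, 4]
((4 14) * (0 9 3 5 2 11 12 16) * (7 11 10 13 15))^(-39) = (0 11 13 5)(2 9 12 15)(3 16 7 10)(4 14)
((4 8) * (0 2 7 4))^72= (0 7 8 2 4)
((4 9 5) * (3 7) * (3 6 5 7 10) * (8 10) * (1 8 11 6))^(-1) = (1 7 9 4 5 6 11 3 10 8)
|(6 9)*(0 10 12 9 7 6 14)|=10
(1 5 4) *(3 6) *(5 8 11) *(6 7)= (1 8 11 5 4)(3 7 6)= [0, 8, 2, 7, 1, 4, 3, 6, 11, 9, 10, 5]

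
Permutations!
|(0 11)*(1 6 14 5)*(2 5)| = 10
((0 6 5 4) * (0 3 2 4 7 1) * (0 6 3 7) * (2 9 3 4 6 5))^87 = ((0 4 7 1 5)(2 6)(3 9))^87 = (0 7 5 4 1)(2 6)(3 9)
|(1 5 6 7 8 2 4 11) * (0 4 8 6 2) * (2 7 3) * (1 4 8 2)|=|(0 8)(1 5 7 6 3)(4 11)|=10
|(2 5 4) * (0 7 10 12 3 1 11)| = 21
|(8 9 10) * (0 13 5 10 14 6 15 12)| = 10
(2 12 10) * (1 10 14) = (1 10 2 12 14) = [0, 10, 12, 3, 4, 5, 6, 7, 8, 9, 2, 11, 14, 13, 1]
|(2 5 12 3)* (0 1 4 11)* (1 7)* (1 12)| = |(0 7 12 3 2 5 1 4 11)| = 9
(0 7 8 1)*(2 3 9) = (0 7 8 1)(2 3 9) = [7, 0, 3, 9, 4, 5, 6, 8, 1, 2]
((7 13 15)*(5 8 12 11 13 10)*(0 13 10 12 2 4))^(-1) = ((0 13 15 7 12 11 10 5 8 2 4))^(-1) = (0 4 2 8 5 10 11 12 7 15 13)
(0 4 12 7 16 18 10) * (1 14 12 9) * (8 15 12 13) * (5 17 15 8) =(0 4 9 1 14 13 5 17 15 12 7 16 18 10) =[4, 14, 2, 3, 9, 17, 6, 16, 8, 1, 0, 11, 7, 5, 13, 12, 18, 15, 10]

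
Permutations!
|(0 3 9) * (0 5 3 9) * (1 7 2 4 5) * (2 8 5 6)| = |(0 9 1 7 8 5 3)(2 4 6)| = 21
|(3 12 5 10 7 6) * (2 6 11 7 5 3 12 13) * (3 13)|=4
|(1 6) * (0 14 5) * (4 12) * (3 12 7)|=|(0 14 5)(1 6)(3 12 4 7)|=12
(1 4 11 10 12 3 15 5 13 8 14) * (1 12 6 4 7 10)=(1 7 10 6 4 11)(3 15 5 13 8 14 12)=[0, 7, 2, 15, 11, 13, 4, 10, 14, 9, 6, 1, 3, 8, 12, 5]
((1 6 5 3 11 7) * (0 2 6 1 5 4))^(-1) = (0 4 6 2)(3 5 7 11)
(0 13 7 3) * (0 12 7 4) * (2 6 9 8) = (0 13 4)(2 6 9 8)(3 12 7) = [13, 1, 6, 12, 0, 5, 9, 3, 2, 8, 10, 11, 7, 4]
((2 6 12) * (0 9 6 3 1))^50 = (0 9 6 12 2 3 1)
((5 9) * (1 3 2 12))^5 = ((1 3 2 12)(5 9))^5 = (1 3 2 12)(5 9)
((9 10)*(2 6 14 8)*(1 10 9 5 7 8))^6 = ((1 10 5 7 8 2 6 14))^6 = (1 6 8 5)(2 7 10 14)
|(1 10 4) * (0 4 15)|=5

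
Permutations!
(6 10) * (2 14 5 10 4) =(2 14 5 10 6 4) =[0, 1, 14, 3, 2, 10, 4, 7, 8, 9, 6, 11, 12, 13, 5]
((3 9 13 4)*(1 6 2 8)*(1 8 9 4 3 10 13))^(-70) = ((1 6 2 9)(3 4 10 13))^(-70) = (1 2)(3 10)(4 13)(6 9)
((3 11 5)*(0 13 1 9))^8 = (13)(3 5 11)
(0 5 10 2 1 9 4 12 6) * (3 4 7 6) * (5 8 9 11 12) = (0 8 9 7 6)(1 11 12 3 4 5 10 2) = [8, 11, 1, 4, 5, 10, 0, 6, 9, 7, 2, 12, 3]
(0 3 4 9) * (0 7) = (0 3 4 9 7) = [3, 1, 2, 4, 9, 5, 6, 0, 8, 7]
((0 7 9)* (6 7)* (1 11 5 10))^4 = ((0 6 7 9)(1 11 5 10))^4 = (11)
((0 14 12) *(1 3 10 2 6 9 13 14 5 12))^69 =((0 5 12)(1 3 10 2 6 9 13 14))^69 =(1 9 10 14 6 3 13 2)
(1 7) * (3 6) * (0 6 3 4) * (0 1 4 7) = [6, 0, 2, 3, 1, 5, 7, 4] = (0 6 7 4 1)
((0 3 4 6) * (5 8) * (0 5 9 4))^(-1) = ((0 3)(4 6 5 8 9))^(-1) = (0 3)(4 9 8 5 6)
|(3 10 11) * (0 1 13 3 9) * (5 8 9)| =|(0 1 13 3 10 11 5 8 9)| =9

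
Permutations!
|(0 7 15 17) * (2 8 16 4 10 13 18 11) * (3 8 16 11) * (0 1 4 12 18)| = 56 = |(0 7 15 17 1 4 10 13)(2 16 12 18 3 8 11)|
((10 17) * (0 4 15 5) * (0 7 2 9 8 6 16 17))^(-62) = (0 17 6 9 7 15)(2 5 4 10 16 8)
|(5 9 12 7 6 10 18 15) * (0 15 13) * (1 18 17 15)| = |(0 1 18 13)(5 9 12 7 6 10 17 15)| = 8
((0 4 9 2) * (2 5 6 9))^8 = ((0 4 2)(5 6 9))^8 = (0 2 4)(5 9 6)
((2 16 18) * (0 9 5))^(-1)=((0 9 5)(2 16 18))^(-1)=(0 5 9)(2 18 16)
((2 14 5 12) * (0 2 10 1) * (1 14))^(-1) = (0 1 2)(5 14 10 12)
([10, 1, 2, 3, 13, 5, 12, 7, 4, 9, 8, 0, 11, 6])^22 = (0 12 13 8)(4 10 11 6)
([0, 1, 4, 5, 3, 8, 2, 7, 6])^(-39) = [0, 1, 5, 6, 8, 2, 3, 7, 4]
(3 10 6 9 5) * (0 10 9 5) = (0 10 6 5 3 9) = [10, 1, 2, 9, 4, 3, 5, 7, 8, 0, 6]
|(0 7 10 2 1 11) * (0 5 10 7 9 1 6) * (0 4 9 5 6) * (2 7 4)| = |(0 5 10 7 4 9 1 11 6 2)| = 10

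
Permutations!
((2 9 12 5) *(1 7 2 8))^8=(1 7 2 9 12 5 8)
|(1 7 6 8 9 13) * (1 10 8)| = 12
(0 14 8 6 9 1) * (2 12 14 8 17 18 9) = [8, 0, 12, 3, 4, 5, 2, 7, 6, 1, 10, 11, 14, 13, 17, 15, 16, 18, 9] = (0 8 6 2 12 14 17 18 9 1)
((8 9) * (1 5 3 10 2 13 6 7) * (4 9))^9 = ((1 5 3 10 2 13 6 7)(4 9 8))^9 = (1 5 3 10 2 13 6 7)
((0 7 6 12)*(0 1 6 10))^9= (12)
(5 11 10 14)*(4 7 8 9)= (4 7 8 9)(5 11 10 14)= [0, 1, 2, 3, 7, 11, 6, 8, 9, 4, 14, 10, 12, 13, 5]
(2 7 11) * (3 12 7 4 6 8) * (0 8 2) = [8, 1, 4, 12, 6, 5, 2, 11, 3, 9, 10, 0, 7] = (0 8 3 12 7 11)(2 4 6)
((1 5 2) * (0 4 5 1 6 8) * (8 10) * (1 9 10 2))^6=((0 4 5 1 9 10 8)(2 6))^6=(0 8 10 9 1 5 4)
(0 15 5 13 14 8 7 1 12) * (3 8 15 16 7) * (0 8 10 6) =[16, 12, 2, 10, 4, 13, 0, 1, 3, 9, 6, 11, 8, 14, 15, 5, 7] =(0 16 7 1 12 8 3 10 6)(5 13 14 15)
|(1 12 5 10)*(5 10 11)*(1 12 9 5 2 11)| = |(1 9 5)(2 11)(10 12)| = 6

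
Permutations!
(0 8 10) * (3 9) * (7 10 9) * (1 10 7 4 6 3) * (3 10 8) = (0 3 4 6 10)(1 8 9) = [3, 8, 2, 4, 6, 5, 10, 7, 9, 1, 0]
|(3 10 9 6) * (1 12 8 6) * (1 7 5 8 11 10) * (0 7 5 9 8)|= |(0 7 9 5)(1 12 11 10 8 6 3)|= 28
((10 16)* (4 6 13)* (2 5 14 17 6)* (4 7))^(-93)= ((2 5 14 17 6 13 7 4)(10 16))^(-93)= (2 17 7 5 6 4 14 13)(10 16)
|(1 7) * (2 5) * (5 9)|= |(1 7)(2 9 5)|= 6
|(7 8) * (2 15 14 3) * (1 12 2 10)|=14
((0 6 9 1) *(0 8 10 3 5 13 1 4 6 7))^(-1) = ((0 7)(1 8 10 3 5 13)(4 6 9))^(-1) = (0 7)(1 13 5 3 10 8)(4 9 6)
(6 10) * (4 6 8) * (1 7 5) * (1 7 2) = (1 2)(4 6 10 8)(5 7) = [0, 2, 1, 3, 6, 7, 10, 5, 4, 9, 8]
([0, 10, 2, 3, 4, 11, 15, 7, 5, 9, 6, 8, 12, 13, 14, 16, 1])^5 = (16)(5 8 11)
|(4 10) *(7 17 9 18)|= 4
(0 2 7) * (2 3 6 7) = (0 3 6 7) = [3, 1, 2, 6, 4, 5, 7, 0]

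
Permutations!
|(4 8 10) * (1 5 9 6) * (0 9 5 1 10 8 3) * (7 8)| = 6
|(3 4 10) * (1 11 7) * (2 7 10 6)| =8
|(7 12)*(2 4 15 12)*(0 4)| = 6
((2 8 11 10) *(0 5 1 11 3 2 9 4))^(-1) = (0 4 9 10 11 1 5)(2 3 8)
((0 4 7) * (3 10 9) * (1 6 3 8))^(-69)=(1 10)(3 8)(6 9)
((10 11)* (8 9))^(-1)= (8 9)(10 11)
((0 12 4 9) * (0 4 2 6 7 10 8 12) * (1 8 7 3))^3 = ((1 8 12 2 6 3)(4 9)(7 10))^3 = (1 2)(3 12)(4 9)(6 8)(7 10)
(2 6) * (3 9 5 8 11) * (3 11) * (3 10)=(11)(2 6)(3 9 5 8 10)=[0, 1, 6, 9, 4, 8, 2, 7, 10, 5, 3, 11]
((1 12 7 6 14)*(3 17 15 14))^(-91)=(1 17 7 14 3 12 15 6)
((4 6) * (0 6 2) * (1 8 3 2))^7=((0 6 4 1 8 3 2))^7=(8)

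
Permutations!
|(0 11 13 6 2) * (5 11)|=|(0 5 11 13 6 2)|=6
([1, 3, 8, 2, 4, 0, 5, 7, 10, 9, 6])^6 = (0 6 8 3)(1 5 10 2)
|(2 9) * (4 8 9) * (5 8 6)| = 6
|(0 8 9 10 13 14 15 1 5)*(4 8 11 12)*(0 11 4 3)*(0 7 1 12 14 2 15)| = |(0 4 8 9 10 13 2 15 12 3 7 1 5 11 14)| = 15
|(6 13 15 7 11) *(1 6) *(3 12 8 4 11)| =|(1 6 13 15 7 3 12 8 4 11)| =10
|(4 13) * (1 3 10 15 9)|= |(1 3 10 15 9)(4 13)|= 10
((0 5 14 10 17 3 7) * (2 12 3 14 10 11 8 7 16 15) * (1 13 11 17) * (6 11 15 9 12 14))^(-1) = ((0 5 10 1 13 15 2 14 17 6 11 8 7)(3 16 9 12))^(-1) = (0 7 8 11 6 17 14 2 15 13 1 10 5)(3 12 9 16)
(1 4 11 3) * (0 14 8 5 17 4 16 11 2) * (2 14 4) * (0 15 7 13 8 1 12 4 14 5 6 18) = (0 14 1 16 11 3 12 4 5 17 2 15 7 13 8 6 18) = [14, 16, 15, 12, 5, 17, 18, 13, 6, 9, 10, 3, 4, 8, 1, 7, 11, 2, 0]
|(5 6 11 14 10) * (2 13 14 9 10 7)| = |(2 13 14 7)(5 6 11 9 10)| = 20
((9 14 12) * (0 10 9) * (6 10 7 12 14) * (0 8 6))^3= (14)(0 8 9 12 10 7 6)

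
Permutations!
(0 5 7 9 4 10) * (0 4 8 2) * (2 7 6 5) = (0 2)(4 10)(5 6)(7 9 8) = [2, 1, 0, 3, 10, 6, 5, 9, 7, 8, 4]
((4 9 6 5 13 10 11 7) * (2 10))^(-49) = ((2 10 11 7 4 9 6 5 13))^(-49) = (2 9 10 6 11 5 7 13 4)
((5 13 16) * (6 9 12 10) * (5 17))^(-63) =((5 13 16 17)(6 9 12 10))^(-63) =(5 13 16 17)(6 9 12 10)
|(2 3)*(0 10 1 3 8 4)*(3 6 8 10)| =8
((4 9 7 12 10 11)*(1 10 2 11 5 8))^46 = ((1 10 5 8)(2 11 4 9 7 12))^46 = (1 5)(2 7 4)(8 10)(9 11 12)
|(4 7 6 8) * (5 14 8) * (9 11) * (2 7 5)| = 12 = |(2 7 6)(4 5 14 8)(9 11)|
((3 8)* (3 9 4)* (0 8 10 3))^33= (0 8 9 4)(3 10)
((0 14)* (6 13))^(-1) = ((0 14)(6 13))^(-1) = (0 14)(6 13)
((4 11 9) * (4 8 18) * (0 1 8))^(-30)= (0 11 18 1 9 4 8)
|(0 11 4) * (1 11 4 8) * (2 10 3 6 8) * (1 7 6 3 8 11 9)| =|(0 4)(1 9)(2 10 8 7 6 11)| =6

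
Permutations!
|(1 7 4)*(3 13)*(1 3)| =5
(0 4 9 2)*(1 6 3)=(0 4 9 2)(1 6 3)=[4, 6, 0, 1, 9, 5, 3, 7, 8, 2]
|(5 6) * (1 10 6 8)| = 5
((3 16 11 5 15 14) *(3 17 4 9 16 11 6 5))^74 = (4 16 5 14)(6 15 17 9)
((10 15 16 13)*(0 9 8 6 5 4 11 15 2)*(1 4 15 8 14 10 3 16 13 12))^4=((0 9 14 10 2)(1 4 11 8 6 5 15 13 3 16 12))^4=(0 2 10 14 9)(1 6 3 4 5 16 11 15 12 8 13)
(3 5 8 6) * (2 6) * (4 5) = [0, 1, 6, 4, 5, 8, 3, 7, 2] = (2 6 3 4 5 8)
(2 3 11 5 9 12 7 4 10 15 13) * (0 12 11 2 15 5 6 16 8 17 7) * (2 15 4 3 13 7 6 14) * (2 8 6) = (0 12)(2 13 4 10 5 9 11 14 8 17)(3 15 7)(6 16) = [12, 1, 13, 15, 10, 9, 16, 3, 17, 11, 5, 14, 0, 4, 8, 7, 6, 2]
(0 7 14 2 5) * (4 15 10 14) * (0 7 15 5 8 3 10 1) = [15, 0, 8, 10, 5, 7, 6, 4, 3, 9, 14, 11, 12, 13, 2, 1] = (0 15 1)(2 8 3 10 14)(4 5 7)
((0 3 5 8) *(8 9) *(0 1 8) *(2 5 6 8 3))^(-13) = (0 9 5 2)(1 8 6 3) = ((0 2 5 9)(1 3 6 8))^(-13)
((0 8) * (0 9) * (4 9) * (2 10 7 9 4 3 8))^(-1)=(0 9 7 10 2)(3 8)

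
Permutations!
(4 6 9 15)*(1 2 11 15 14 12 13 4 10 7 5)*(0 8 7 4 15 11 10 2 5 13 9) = (0 8 7 13 15 2 10 4 6)(1 5)(9 14 12) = [8, 5, 10, 3, 6, 1, 0, 13, 7, 14, 4, 11, 9, 15, 12, 2]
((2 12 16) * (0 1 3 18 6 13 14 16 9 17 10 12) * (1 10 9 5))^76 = ((0 10 12 5 1 3 18 6 13 14 16 2)(9 17))^76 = (0 1 13)(2 5 6)(3 14 10)(12 18 16)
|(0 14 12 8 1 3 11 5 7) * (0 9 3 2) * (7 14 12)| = |(0 12 8 1 2)(3 11 5 14 7 9)| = 30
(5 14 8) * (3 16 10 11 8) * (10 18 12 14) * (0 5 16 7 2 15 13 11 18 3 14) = (0 5 10 18 12)(2 15 13 11 8 16 3 7) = [5, 1, 15, 7, 4, 10, 6, 2, 16, 9, 18, 8, 0, 11, 14, 13, 3, 17, 12]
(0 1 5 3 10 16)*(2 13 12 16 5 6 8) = (0 1 6 8 2 13 12 16)(3 10 5) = [1, 6, 13, 10, 4, 3, 8, 7, 2, 9, 5, 11, 16, 12, 14, 15, 0]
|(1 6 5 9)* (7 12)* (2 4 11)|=12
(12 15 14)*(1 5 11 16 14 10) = [0, 5, 2, 3, 4, 11, 6, 7, 8, 9, 1, 16, 15, 13, 12, 10, 14] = (1 5 11 16 14 12 15 10)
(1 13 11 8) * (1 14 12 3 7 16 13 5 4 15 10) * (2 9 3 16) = [0, 5, 9, 7, 15, 4, 6, 2, 14, 3, 1, 8, 16, 11, 12, 10, 13] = (1 5 4 15 10)(2 9 3 7)(8 14 12 16 13 11)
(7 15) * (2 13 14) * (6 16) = [0, 1, 13, 3, 4, 5, 16, 15, 8, 9, 10, 11, 12, 14, 2, 7, 6] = (2 13 14)(6 16)(7 15)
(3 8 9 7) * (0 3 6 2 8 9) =(0 3 9 7 6 2 8) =[3, 1, 8, 9, 4, 5, 2, 6, 0, 7]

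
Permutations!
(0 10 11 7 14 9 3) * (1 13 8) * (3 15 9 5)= (0 10 11 7 14 5 3)(1 13 8)(9 15)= [10, 13, 2, 0, 4, 3, 6, 14, 1, 15, 11, 7, 12, 8, 5, 9]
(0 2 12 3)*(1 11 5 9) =(0 2 12 3)(1 11 5 9) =[2, 11, 12, 0, 4, 9, 6, 7, 8, 1, 10, 5, 3]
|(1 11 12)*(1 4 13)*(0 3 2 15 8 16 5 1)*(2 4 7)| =36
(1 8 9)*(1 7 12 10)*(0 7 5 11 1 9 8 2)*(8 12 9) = (0 7 9 5 11 1 2)(8 12 10) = [7, 2, 0, 3, 4, 11, 6, 9, 12, 5, 8, 1, 10]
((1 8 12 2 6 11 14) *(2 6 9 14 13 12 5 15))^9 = ((1 8 5 15 2 9 14)(6 11 13 12))^9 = (1 5 2 14 8 15 9)(6 11 13 12)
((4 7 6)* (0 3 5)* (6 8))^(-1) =(0 5 3)(4 6 8 7)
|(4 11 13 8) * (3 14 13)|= 6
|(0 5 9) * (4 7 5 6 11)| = 7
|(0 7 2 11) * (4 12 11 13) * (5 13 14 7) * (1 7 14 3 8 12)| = 11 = |(14)(0 5 13 4 1 7 2 3 8 12 11)|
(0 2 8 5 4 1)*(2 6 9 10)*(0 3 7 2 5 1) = (0 6 9 10 5 4)(1 3 7 2 8) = [6, 3, 8, 7, 0, 4, 9, 2, 1, 10, 5]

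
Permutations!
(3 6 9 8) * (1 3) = (1 3 6 9 8) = [0, 3, 2, 6, 4, 5, 9, 7, 1, 8]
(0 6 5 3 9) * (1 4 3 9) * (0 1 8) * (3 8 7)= (0 6 5 9 1 4 8)(3 7)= [6, 4, 2, 7, 8, 9, 5, 3, 0, 1]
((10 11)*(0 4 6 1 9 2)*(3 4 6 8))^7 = (0 1 2 6 9)(3 4 8)(10 11)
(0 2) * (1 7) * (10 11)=[2, 7, 0, 3, 4, 5, 6, 1, 8, 9, 11, 10]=(0 2)(1 7)(10 11)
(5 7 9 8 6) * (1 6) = [0, 6, 2, 3, 4, 7, 5, 9, 1, 8] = (1 6 5 7 9 8)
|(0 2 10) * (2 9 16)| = 5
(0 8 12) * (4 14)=[8, 1, 2, 3, 14, 5, 6, 7, 12, 9, 10, 11, 0, 13, 4]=(0 8 12)(4 14)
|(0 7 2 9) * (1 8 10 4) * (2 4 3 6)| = |(0 7 4 1 8 10 3 6 2 9)| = 10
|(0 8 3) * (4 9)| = 6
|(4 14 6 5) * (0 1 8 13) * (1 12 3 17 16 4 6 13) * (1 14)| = 10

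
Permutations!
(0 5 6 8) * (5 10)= (0 10 5 6 8)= [10, 1, 2, 3, 4, 6, 8, 7, 0, 9, 5]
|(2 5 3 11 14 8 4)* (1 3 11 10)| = 6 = |(1 3 10)(2 5 11 14 8 4)|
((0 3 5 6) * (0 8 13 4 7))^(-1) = (0 7 4 13 8 6 5 3)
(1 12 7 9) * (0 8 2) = (0 8 2)(1 12 7 9) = [8, 12, 0, 3, 4, 5, 6, 9, 2, 1, 10, 11, 7]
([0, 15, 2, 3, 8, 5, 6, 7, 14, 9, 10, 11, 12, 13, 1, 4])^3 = (1 8 15 14 4)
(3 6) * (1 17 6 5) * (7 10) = (1 17 6 3 5)(7 10) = [0, 17, 2, 5, 4, 1, 3, 10, 8, 9, 7, 11, 12, 13, 14, 15, 16, 6]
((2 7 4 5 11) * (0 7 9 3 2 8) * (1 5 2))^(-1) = ((0 7 4 2 9 3 1 5 11 8))^(-1) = (0 8 11 5 1 3 9 2 4 7)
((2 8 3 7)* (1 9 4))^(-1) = ((1 9 4)(2 8 3 7))^(-1) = (1 4 9)(2 7 3 8)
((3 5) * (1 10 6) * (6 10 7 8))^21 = ((10)(1 7 8 6)(3 5))^21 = (10)(1 7 8 6)(3 5)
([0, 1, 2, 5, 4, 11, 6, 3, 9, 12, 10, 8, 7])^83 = (3 7 12 9 8 11 5)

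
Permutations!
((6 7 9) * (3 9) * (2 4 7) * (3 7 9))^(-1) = (2 6 9 4)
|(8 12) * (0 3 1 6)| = 4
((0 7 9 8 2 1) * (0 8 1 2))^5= ((0 7 9 1 8))^5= (9)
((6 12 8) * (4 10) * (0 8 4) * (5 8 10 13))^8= ((0 10)(4 13 5 8 6 12))^8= (4 5 6)(8 12 13)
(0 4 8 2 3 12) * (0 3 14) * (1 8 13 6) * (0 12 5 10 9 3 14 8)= (0 4 13 6 1)(2 8)(3 5 10 9)(12 14)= [4, 0, 8, 5, 13, 10, 1, 7, 2, 3, 9, 11, 14, 6, 12]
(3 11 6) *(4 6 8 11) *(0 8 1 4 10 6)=(0 8 11 1 4)(3 10 6)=[8, 4, 2, 10, 0, 5, 3, 7, 11, 9, 6, 1]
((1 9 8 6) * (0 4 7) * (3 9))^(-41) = (0 4 7)(1 6 8 9 3)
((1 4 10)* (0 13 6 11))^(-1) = (0 11 6 13)(1 10 4)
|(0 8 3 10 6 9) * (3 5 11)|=8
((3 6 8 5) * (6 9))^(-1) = ((3 9 6 8 5))^(-1) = (3 5 8 6 9)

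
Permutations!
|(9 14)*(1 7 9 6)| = |(1 7 9 14 6)| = 5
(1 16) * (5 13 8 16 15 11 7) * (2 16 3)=(1 15 11 7 5 13 8 3 2 16)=[0, 15, 16, 2, 4, 13, 6, 5, 3, 9, 10, 7, 12, 8, 14, 11, 1]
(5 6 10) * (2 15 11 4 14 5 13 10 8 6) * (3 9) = (2 15 11 4 14 5)(3 9)(6 8)(10 13) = [0, 1, 15, 9, 14, 2, 8, 7, 6, 3, 13, 4, 12, 10, 5, 11]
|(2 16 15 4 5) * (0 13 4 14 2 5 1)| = |(0 13 4 1)(2 16 15 14)| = 4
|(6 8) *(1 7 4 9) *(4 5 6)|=|(1 7 5 6 8 4 9)|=7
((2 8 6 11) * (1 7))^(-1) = (1 7)(2 11 6 8)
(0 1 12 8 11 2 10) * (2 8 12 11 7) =(12)(0 1 11 8 7 2 10) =[1, 11, 10, 3, 4, 5, 6, 2, 7, 9, 0, 8, 12]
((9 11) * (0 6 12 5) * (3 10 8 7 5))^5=(0 8 12 5 10 6 7 3)(9 11)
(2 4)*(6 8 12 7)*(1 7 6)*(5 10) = [0, 7, 4, 3, 2, 10, 8, 1, 12, 9, 5, 11, 6] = (1 7)(2 4)(5 10)(6 8 12)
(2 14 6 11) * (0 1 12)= (0 1 12)(2 14 6 11)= [1, 12, 14, 3, 4, 5, 11, 7, 8, 9, 10, 2, 0, 13, 6]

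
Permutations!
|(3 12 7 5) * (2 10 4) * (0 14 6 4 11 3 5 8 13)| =12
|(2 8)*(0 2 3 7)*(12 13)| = |(0 2 8 3 7)(12 13)| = 10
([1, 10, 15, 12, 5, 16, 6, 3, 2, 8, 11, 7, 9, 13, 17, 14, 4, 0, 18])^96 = [3, 12, 1, 15, 4, 5, 6, 2, 0, 17, 9, 8, 14, 13, 11, 10, 16, 7, 18]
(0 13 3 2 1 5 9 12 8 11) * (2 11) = (0 13 3 11)(1 5 9 12 8 2) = [13, 5, 1, 11, 4, 9, 6, 7, 2, 12, 10, 0, 8, 3]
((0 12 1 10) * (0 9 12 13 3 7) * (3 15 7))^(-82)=(0 15)(1 9)(7 13)(10 12)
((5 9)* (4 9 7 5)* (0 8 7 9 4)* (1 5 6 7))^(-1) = ((0 8 1 5 9)(6 7))^(-1) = (0 9 5 1 8)(6 7)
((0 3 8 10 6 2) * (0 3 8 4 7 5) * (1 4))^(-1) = (0 5 7 4 1 3 2 6 10 8)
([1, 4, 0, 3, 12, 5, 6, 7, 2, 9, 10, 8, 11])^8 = (0 1 4 12 11 8 2)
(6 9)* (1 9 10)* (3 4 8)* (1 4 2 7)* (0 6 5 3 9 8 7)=(0 6 10 4 7 1 8 9 5 3 2)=[6, 8, 0, 2, 7, 3, 10, 1, 9, 5, 4]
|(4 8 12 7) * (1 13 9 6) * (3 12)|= 20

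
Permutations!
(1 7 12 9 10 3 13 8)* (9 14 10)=[0, 7, 2, 13, 4, 5, 6, 12, 1, 9, 3, 11, 14, 8, 10]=(1 7 12 14 10 3 13 8)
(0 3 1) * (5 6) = (0 3 1)(5 6) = [3, 0, 2, 1, 4, 6, 5]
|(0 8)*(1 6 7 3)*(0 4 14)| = |(0 8 4 14)(1 6 7 3)| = 4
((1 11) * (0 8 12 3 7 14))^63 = (0 3)(1 11)(7 8)(12 14)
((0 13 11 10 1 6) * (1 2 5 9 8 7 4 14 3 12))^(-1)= (0 6 1 12 3 14 4 7 8 9 5 2 10 11 13)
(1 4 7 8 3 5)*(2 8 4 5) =[0, 5, 8, 2, 7, 1, 6, 4, 3] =(1 5)(2 8 3)(4 7)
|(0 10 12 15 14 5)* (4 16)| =6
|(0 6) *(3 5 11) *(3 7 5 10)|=|(0 6)(3 10)(5 11 7)|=6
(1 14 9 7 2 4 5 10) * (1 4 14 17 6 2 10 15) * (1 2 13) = (1 17 6 13)(2 14 9 7 10 4 5 15) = [0, 17, 14, 3, 5, 15, 13, 10, 8, 7, 4, 11, 12, 1, 9, 2, 16, 6]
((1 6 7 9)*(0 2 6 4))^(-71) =((0 2 6 7 9 1 4))^(-71) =(0 4 1 9 7 6 2)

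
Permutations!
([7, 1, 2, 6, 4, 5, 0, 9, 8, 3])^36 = [7, 1, 2, 6, 4, 5, 0, 9, 8, 3]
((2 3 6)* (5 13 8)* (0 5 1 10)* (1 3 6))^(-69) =((0 5 13 8 3 1 10)(2 6))^(-69) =(0 5 13 8 3 1 10)(2 6)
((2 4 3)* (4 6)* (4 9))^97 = (2 9 3 6 4)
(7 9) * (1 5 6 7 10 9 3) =(1 5 6 7 3)(9 10) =[0, 5, 2, 1, 4, 6, 7, 3, 8, 10, 9]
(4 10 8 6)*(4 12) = (4 10 8 6 12) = [0, 1, 2, 3, 10, 5, 12, 7, 6, 9, 8, 11, 4]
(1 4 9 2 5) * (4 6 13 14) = (1 6 13 14 4 9 2 5) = [0, 6, 5, 3, 9, 1, 13, 7, 8, 2, 10, 11, 12, 14, 4]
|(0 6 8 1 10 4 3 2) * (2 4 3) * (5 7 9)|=24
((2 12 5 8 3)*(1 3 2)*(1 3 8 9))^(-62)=(1 5 2)(8 9 12)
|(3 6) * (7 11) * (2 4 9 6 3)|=4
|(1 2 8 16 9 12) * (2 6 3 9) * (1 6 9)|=|(1 9 12 6 3)(2 8 16)|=15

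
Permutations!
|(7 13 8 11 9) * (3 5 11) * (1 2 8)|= |(1 2 8 3 5 11 9 7 13)|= 9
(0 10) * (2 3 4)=(0 10)(2 3 4)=[10, 1, 3, 4, 2, 5, 6, 7, 8, 9, 0]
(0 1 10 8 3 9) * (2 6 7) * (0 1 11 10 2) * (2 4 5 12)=(0 11 10 8 3 9 1 4 5 12 2 6 7)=[11, 4, 6, 9, 5, 12, 7, 0, 3, 1, 8, 10, 2]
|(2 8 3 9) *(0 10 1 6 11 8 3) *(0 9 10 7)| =8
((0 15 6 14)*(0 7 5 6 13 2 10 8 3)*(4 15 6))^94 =((0 6 14 7 5 4 15 13 2 10 8 3))^94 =(0 8 2 15 5 14)(3 10 13 4 7 6)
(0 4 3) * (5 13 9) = (0 4 3)(5 13 9) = [4, 1, 2, 0, 3, 13, 6, 7, 8, 5, 10, 11, 12, 9]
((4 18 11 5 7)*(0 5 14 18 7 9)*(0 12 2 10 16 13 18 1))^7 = ((0 5 9 12 2 10 16 13 18 11 14 1)(4 7))^7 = (0 13 9 11 2 1 16 5 18 12 14 10)(4 7)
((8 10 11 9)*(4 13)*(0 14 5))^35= ((0 14 5)(4 13)(8 10 11 9))^35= (0 5 14)(4 13)(8 9 11 10)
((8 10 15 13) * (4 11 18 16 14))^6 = (4 11 18 16 14)(8 15)(10 13)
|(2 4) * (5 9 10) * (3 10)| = 4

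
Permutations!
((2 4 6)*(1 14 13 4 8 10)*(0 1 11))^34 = (0 4 10 14 2)(1 6 11 13 8)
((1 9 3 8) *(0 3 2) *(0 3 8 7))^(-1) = ((0 8 1 9 2 3 7))^(-1) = (0 7 3 2 9 1 8)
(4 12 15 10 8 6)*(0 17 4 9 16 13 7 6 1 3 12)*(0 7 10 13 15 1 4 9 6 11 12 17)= (1 3 17 9 16 15 13 10 8 4 7 11 12)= [0, 3, 2, 17, 7, 5, 6, 11, 4, 16, 8, 12, 1, 10, 14, 13, 15, 9]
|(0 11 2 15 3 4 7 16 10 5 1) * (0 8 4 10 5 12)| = 42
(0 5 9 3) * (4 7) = (0 5 9 3)(4 7) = [5, 1, 2, 0, 7, 9, 6, 4, 8, 3]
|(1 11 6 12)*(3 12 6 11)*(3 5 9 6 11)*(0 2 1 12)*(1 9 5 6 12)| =|(0 2 9 12 1 6 11 3)| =8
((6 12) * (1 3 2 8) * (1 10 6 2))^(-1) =((1 3)(2 8 10 6 12))^(-1) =(1 3)(2 12 6 10 8)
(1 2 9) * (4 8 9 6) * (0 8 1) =(0 8 9)(1 2 6 4) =[8, 2, 6, 3, 1, 5, 4, 7, 9, 0]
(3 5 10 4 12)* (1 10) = [0, 10, 2, 5, 12, 1, 6, 7, 8, 9, 4, 11, 3] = (1 10 4 12 3 5)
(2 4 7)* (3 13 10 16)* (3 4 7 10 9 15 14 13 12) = [0, 1, 7, 12, 10, 5, 6, 2, 8, 15, 16, 11, 3, 9, 13, 14, 4] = (2 7)(3 12)(4 10 16)(9 15 14 13)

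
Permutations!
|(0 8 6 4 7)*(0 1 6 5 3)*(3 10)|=|(0 8 5 10 3)(1 6 4 7)|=20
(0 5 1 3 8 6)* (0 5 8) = (0 8 6 5 1 3) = [8, 3, 2, 0, 4, 1, 5, 7, 6]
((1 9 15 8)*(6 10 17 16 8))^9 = ((1 9 15 6 10 17 16 8))^9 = (1 9 15 6 10 17 16 8)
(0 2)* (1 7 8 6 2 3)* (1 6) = (0 3 6 2)(1 7 8) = [3, 7, 0, 6, 4, 5, 2, 8, 1]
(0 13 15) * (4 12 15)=[13, 1, 2, 3, 12, 5, 6, 7, 8, 9, 10, 11, 15, 4, 14, 0]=(0 13 4 12 15)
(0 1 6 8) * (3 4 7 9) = (0 1 6 8)(3 4 7 9) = [1, 6, 2, 4, 7, 5, 8, 9, 0, 3]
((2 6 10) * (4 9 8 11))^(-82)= (2 10 6)(4 8)(9 11)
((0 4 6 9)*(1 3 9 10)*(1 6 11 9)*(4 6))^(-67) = (0 9 11 4 10 6)(1 3)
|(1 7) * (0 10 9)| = |(0 10 9)(1 7)| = 6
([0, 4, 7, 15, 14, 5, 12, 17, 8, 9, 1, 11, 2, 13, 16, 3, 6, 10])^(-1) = [0, 10, 12, 15, 1, 5, 16, 2, 8, 9, 17, 11, 6, 13, 4, 3, 14, 7]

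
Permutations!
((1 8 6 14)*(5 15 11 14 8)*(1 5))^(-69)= ((5 15 11 14)(6 8))^(-69)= (5 14 11 15)(6 8)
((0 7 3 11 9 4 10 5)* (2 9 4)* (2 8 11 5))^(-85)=(0 5 3 7)(2 10 4 11 8 9)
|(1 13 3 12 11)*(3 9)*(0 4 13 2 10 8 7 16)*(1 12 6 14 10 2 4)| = 12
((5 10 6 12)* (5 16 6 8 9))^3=((5 10 8 9)(6 12 16))^3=(16)(5 9 8 10)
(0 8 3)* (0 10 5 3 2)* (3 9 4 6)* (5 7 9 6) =(0 8 2)(3 10 7 9 4 5 6) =[8, 1, 0, 10, 5, 6, 3, 9, 2, 4, 7]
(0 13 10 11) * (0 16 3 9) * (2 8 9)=[13, 1, 8, 2, 4, 5, 6, 7, 9, 0, 11, 16, 12, 10, 14, 15, 3]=(0 13 10 11 16 3 2 8 9)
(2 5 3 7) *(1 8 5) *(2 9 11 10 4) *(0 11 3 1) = [11, 8, 0, 7, 2, 1, 6, 9, 5, 3, 4, 10] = (0 11 10 4 2)(1 8 5)(3 7 9)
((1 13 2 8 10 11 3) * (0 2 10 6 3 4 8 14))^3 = ((0 2 14)(1 13 10 11 4 8 6 3))^3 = (14)(1 11 6 13 4 3 10 8)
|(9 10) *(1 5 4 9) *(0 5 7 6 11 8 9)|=|(0 5 4)(1 7 6 11 8 9 10)|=21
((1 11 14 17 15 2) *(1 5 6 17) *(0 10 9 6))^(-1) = (0 5 2 15 17 6 9 10)(1 14 11)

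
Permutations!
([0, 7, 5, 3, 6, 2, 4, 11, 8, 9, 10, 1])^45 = [0, 1, 5, 3, 6, 2, 4, 7, 8, 9, 10, 11]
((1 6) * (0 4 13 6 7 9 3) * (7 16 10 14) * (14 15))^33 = (0 7 10 6)(1 4 9 15)(3 14 16 13)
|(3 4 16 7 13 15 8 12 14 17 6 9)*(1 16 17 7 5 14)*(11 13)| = |(1 16 5 14 7 11 13 15 8 12)(3 4 17 6 9)| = 10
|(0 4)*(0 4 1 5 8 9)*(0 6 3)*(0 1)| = 6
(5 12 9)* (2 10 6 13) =(2 10 6 13)(5 12 9) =[0, 1, 10, 3, 4, 12, 13, 7, 8, 5, 6, 11, 9, 2]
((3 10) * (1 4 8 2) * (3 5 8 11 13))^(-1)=((1 4 11 13 3 10 5 8 2))^(-1)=(1 2 8 5 10 3 13 11 4)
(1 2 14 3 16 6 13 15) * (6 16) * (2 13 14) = (16)(1 13 15)(3 6 14) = [0, 13, 2, 6, 4, 5, 14, 7, 8, 9, 10, 11, 12, 15, 3, 1, 16]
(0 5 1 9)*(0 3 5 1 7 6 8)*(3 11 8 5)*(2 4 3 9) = [1, 2, 4, 9, 3, 7, 5, 6, 0, 11, 10, 8] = (0 1 2 4 3 9 11 8)(5 7 6)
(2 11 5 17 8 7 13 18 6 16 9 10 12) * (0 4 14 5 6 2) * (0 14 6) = (0 4 6 16 9 10 12 14 5 17 8 7 13 18 2 11) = [4, 1, 11, 3, 6, 17, 16, 13, 7, 10, 12, 0, 14, 18, 5, 15, 9, 8, 2]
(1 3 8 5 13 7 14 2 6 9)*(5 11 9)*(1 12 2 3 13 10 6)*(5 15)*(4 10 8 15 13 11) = (1 11 9 12 2)(3 15 5 8 4 10 6 13 7 14) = [0, 11, 1, 15, 10, 8, 13, 14, 4, 12, 6, 9, 2, 7, 3, 5]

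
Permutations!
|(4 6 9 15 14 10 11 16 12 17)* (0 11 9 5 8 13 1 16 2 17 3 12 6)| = 60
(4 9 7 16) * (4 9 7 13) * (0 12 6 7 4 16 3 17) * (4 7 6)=(0 12 4 7 3 17)(9 13 16)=[12, 1, 2, 17, 7, 5, 6, 3, 8, 13, 10, 11, 4, 16, 14, 15, 9, 0]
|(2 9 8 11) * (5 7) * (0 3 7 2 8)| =|(0 3 7 5 2 9)(8 11)| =6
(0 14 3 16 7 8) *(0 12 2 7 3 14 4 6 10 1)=[4, 0, 7, 16, 6, 5, 10, 8, 12, 9, 1, 11, 2, 13, 14, 15, 3]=(0 4 6 10 1)(2 7 8 12)(3 16)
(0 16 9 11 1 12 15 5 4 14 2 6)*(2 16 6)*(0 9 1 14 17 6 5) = (0 5 4 17 6 9 11 14 16 1 12 15) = [5, 12, 2, 3, 17, 4, 9, 7, 8, 11, 10, 14, 15, 13, 16, 0, 1, 6]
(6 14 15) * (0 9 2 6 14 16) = (0 9 2 6 16)(14 15) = [9, 1, 6, 3, 4, 5, 16, 7, 8, 2, 10, 11, 12, 13, 15, 14, 0]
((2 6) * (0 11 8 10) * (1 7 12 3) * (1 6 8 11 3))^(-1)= (0 10 8 2 6 3)(1 12 7)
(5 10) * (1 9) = (1 9)(5 10) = [0, 9, 2, 3, 4, 10, 6, 7, 8, 1, 5]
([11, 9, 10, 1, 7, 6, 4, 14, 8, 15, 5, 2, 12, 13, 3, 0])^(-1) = [15, 3, 11, 14, 6, 10, 5, 4, 8, 1, 2, 0, 12, 13, 7, 9]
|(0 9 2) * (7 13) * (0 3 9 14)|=6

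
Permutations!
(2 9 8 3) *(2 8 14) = (2 9 14)(3 8) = [0, 1, 9, 8, 4, 5, 6, 7, 3, 14, 10, 11, 12, 13, 2]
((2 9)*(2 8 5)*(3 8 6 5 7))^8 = ((2 9 6 5)(3 8 7))^8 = (9)(3 7 8)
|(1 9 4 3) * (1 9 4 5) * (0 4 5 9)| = |(9)(0 4 3)(1 5)| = 6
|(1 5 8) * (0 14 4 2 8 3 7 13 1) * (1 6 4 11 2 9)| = |(0 14 11 2 8)(1 5 3 7 13 6 4 9)| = 40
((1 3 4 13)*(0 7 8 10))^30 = (0 8)(1 4)(3 13)(7 10)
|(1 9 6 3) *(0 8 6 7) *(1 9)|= |(0 8 6 3 9 7)|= 6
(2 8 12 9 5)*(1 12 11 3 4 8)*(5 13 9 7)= (1 12 7 5 2)(3 4 8 11)(9 13)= [0, 12, 1, 4, 8, 2, 6, 5, 11, 13, 10, 3, 7, 9]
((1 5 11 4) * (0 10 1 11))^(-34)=((0 10 1 5)(4 11))^(-34)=(11)(0 1)(5 10)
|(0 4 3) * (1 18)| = 6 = |(0 4 3)(1 18)|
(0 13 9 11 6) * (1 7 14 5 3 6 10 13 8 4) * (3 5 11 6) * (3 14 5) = (0 8 4 1 7 5 3 14 11 10 13 9 6) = [8, 7, 2, 14, 1, 3, 0, 5, 4, 6, 13, 10, 12, 9, 11]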